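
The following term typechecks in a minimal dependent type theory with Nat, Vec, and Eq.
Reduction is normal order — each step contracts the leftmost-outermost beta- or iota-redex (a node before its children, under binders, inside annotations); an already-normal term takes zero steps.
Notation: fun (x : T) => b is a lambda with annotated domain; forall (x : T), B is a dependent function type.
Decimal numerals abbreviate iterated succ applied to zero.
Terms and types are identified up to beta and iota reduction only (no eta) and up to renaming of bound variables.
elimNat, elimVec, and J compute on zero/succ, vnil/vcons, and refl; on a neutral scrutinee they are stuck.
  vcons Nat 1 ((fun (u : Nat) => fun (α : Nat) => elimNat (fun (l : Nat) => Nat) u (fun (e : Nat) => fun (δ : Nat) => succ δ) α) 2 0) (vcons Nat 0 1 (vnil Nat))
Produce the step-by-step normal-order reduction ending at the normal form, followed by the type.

reduction (normal order):
  vcons Nat 1 ((fun (u : Nat) => fun (α : Nat) => elimNat (fun (l : Nat) => Nat) u (fun (e : Nat) => fun (δ : Nat) => succ δ) α) 2 0) (vcons Nat 0 1 (vnil Nat))
  ~> vcons Nat 1 ((fun (u : Nat) => elimNat (fun (α : Nat) => Nat) 2 (fun (l : Nat) => fun (e : Nat) => succ e) u) 0) (vcons Nat 0 1 (vnil Nat))
  ~> vcons Nat 1 (elimNat (fun (u : Nat) => Nat) 2 (fun (α : Nat) => fun (l : Nat) => succ l) 0) (vcons Nat 0 1 (vnil Nat))
  ~> vcons Nat 1 2 (vcons Nat 0 1 (vnil Nat))
inferred type:
  Vec Nat 2


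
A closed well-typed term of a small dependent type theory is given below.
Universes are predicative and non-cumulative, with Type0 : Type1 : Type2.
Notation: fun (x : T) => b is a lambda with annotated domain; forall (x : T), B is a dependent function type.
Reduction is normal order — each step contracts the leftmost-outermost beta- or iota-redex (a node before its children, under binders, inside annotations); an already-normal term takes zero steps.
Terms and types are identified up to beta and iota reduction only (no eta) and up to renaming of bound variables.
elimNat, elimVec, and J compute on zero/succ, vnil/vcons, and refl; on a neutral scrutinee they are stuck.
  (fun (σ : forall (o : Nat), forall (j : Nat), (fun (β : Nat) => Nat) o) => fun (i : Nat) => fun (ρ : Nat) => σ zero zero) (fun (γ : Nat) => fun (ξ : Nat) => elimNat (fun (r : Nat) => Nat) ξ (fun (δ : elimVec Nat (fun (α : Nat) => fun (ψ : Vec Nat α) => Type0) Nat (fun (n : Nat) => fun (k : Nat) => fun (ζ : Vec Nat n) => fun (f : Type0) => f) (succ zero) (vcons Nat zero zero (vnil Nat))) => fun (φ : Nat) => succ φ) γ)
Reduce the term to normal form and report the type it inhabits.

reduced normal form:
  fun (σ : Nat) => fun (o : Nat) => zero
inferred type:
  forall (σ : Nat), forall (o : Nat), Nat
observation: normalization takes exactly 4 steps under the normal-order strategy.


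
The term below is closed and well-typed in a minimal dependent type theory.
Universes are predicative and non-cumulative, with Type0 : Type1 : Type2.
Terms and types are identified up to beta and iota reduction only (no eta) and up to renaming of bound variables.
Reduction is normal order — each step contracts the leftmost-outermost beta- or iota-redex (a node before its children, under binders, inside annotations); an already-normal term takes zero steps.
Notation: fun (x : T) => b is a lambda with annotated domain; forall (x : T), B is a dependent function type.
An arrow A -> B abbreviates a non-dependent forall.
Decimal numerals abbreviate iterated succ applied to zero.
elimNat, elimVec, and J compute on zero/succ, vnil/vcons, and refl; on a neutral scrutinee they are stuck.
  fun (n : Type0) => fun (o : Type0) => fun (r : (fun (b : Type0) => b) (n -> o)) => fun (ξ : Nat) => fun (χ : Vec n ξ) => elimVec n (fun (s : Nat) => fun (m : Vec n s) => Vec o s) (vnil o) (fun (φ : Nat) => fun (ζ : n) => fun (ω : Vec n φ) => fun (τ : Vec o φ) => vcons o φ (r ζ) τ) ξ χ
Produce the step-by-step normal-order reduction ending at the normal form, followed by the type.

normal-order reduction sequence:
  fun (n : Type0) => fun (o : Type0) => fun (r : (fun (b : Type0) => b) (n -> o)) => fun (ξ : Nat) => fun (χ : Vec n ξ) => elimVec n (fun (s : Nat) => fun (m : Vec n s) => Vec o s) (vnil o) (fun (φ : Nat) => fun (ζ : n) => fun (ω : Vec n φ) => fun (τ : Vec o φ) => vcons o φ (r ζ) τ) ξ χ
  ~> fun (n : Type0) => fun (o : Type0) => fun (r : n -> o) => fun (b : Nat) => fun (ξ : Vec n b) => elimVec n (fun (χ : Nat) => fun (s : Vec n χ) => Vec o χ) (vnil o) (fun (m : Nat) => fun (φ : n) => fun (ζ : Vec n m) => fun (ω : Vec o m) => vcons o m (r φ) ω) b ξ
inferred type:
  forall (n : Type0), forall (o : Type0), (n -> o) -> forall (r : Nat), Vec n r -> Vec o r


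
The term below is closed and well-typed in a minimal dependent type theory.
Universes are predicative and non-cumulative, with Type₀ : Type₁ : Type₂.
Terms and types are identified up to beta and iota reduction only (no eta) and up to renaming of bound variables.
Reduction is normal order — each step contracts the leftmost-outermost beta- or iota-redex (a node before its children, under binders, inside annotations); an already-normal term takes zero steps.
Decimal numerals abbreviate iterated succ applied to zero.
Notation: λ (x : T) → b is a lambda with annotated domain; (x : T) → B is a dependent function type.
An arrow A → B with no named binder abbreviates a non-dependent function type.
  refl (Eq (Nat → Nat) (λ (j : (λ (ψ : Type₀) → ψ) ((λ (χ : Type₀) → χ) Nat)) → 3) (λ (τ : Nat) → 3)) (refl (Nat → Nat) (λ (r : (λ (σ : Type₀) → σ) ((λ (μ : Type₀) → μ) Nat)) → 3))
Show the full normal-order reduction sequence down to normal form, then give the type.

normal-order reduction sequence:
  refl (Eq (Nat → Nat) (λ (j : (λ (ψ : Type₀) → ψ) ((λ (χ : Type₀) → χ) Nat)) → 3) (λ (τ : Nat) → 3)) (refl (Nat → Nat) (λ (r : (λ (σ : Type₀) → σ) ((λ (μ : Type₀) → μ) Nat)) → 3))
  ~> refl (Eq (Nat → Nat) (λ (j : (λ (ψ : Type₀) → ψ) Nat) → 3) (λ (χ : Nat) → 3)) (refl (Nat → Nat) (λ (τ : (λ (r : Type₀) → r) ((λ (σ : Type₀) → σ) Nat)) → 3))
  ~> refl (Eq (Nat → Nat) (λ (j : Nat) → 3) (λ (ψ : Nat) → 3)) (refl (Nat → Nat) (λ (χ : (λ (τ : Type₀) → τ) ((λ (r : Type₀) → r) Nat)) → 3))
  ~> refl (Eq (Nat → Nat) (λ (j : Nat) → 3) (λ (ψ : Nat) → 3)) (refl (Nat → Nat) (λ (χ : (λ (τ : Type₀) → τ) Nat) → 3))
  ~> refl (Eq (Nat → Nat) (λ (j : Nat) → 3) (λ (ψ : Nat) → 3)) (refl (Nat → Nat) (λ (χ : Nat) → 3))
inferred type:
  Eq (Eq (Nat → Nat) (λ (j : Nat) → 3) (λ (ψ : Nat) → 3)) (refl (Nat → Nat) (λ (χ : Nat) → 3)) (refl (Nat → Nat) (λ (τ : Nat) → 3))


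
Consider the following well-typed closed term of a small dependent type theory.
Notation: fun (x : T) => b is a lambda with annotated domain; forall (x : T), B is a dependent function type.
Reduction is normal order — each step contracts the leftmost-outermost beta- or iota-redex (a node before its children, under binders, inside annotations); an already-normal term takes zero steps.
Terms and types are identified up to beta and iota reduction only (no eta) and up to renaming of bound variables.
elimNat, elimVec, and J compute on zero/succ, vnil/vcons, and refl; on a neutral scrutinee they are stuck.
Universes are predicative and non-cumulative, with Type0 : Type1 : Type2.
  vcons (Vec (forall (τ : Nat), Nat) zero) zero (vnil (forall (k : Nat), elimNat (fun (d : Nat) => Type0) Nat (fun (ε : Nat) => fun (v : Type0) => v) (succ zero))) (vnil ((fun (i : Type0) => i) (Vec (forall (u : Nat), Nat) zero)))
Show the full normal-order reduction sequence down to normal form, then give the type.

normal-order reduction:
  vcons (Vec (forall (τ : Nat), Nat) zero) zero (vnil (forall (k : Nat), elimNat (fun (d : Nat) => Type0) Nat (fun (ε : Nat) => fun (v : Type0) => v) (succ zero))) (vnil ((fun (i : Type0) => i) (Vec (forall (u : Nat), Nat) zero)))
  ~> vcons (Vec (forall (τ : Nat), Nat) zero) zero (vnil (forall (k : Nat), (fun (d : Nat) => fun (ε : Type0) => ε) zero (elimNat (fun (v : Nat) => Type0) Nat (fun (i : Nat) => fun (u : Type0) => u) zero))) (vnil ((fun (e : Type0) => e) (Vec (forall (j : Nat), Nat) zero)))
  ~> vcons (Vec (forall (τ : Nat), Nat) zero) zero (vnil (forall (k : Nat), (fun (d : Type0) => d) (elimNat (fun (ε : Nat) => Type0) Nat (fun (v : Nat) => fun (i : Type0) => i) zero))) (vnil ((fun (u : Type0) => u) (Vec (forall (e : Nat), Nat) zero)))
  ~> vcons (Vec (forall (τ : Nat), Nat) zero) zero (vnil (forall (k : Nat), elimNat (fun (d : Nat) => Type0) Nat (fun (ε : Nat) => fun (v : Type0) => v) zero)) (vnil ((fun (i : Type0) => i) (Vec (forall (u : Nat), Nat) zero)))
  ~> vcons (Vec (forall (τ : Nat), Nat) zero) zero (vnil (forall (k : Nat), Nat)) (vnil ((fun (d : Type0) => d) (Vec (forall (ε : Nat), Nat) zero)))
  ~> vcons (Vec (forall (τ : Nat), Nat) zero) zero (vnil (forall (k : Nat), Nat)) (vnil (Vec (forall (d : Nat), Nat) zero))
inferred type:
  Vec (Vec (forall (τ : Nat), Nat) zero) (succ zero)


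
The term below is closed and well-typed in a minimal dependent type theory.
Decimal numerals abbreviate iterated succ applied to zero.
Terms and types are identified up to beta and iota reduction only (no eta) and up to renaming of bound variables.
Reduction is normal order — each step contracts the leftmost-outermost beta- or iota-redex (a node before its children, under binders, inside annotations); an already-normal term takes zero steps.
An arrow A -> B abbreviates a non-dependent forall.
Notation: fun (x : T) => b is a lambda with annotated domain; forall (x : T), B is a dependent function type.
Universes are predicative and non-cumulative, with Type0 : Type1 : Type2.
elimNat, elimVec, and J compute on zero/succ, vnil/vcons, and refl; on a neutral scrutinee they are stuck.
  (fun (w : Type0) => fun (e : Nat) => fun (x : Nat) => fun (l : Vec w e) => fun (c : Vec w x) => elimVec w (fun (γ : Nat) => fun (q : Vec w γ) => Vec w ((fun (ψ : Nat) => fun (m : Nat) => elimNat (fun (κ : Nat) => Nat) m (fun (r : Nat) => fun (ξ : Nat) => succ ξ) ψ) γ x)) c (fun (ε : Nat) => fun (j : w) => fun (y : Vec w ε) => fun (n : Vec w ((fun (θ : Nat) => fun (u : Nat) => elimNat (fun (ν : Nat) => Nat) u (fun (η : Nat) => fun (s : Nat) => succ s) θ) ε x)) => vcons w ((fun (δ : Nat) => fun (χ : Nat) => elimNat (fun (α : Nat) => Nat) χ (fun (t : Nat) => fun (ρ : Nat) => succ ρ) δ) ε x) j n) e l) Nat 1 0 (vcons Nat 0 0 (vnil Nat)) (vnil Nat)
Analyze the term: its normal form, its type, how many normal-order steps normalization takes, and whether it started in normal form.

reduced normal form:
  vcons Nat 0 0 (vnil Nat)
the term's type:
  Vec Nat 1
steps to reach normal form (normal order): 14
term was already normal: no
first redex: a beta-redex


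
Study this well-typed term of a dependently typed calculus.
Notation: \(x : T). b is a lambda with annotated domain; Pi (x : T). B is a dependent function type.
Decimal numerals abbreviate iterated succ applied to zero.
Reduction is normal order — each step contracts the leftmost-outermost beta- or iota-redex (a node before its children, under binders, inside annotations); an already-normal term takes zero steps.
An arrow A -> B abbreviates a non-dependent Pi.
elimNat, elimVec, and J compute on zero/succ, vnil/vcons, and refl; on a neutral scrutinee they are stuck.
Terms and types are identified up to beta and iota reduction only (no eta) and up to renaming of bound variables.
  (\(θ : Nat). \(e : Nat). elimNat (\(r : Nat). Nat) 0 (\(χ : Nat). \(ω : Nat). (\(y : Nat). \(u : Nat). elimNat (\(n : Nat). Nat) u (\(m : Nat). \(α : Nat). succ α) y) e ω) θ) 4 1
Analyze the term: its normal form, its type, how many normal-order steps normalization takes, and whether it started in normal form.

normal form:
  4
inferred type:
  Nat
steps to reach normal form (normal order): 39
term was already normal: no
first contracted redex: a beta-redex


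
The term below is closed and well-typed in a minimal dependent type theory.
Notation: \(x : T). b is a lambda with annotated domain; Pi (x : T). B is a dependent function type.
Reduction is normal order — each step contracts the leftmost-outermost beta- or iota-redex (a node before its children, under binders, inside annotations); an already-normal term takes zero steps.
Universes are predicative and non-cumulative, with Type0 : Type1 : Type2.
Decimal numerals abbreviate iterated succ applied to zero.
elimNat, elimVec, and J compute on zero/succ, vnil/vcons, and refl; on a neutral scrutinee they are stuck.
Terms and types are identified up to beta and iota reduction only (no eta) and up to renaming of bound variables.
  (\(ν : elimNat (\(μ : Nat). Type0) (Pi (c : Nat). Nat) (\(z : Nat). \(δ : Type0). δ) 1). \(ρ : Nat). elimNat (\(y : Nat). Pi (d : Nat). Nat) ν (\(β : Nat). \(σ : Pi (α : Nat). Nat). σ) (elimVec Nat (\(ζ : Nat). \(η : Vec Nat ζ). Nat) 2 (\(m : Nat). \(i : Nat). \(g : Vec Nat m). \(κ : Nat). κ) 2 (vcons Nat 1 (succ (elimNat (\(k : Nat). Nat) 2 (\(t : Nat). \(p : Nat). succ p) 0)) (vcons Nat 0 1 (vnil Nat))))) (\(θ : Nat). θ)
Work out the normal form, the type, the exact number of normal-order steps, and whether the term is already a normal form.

reduced normal form:
  \(ν : Nat). \(μ : Nat). μ
type:
  Pi (ν : Nat). Pi (μ : Nat). Nat
normal-order step count: 19
started in normal form: no
first redex: a beta-redex


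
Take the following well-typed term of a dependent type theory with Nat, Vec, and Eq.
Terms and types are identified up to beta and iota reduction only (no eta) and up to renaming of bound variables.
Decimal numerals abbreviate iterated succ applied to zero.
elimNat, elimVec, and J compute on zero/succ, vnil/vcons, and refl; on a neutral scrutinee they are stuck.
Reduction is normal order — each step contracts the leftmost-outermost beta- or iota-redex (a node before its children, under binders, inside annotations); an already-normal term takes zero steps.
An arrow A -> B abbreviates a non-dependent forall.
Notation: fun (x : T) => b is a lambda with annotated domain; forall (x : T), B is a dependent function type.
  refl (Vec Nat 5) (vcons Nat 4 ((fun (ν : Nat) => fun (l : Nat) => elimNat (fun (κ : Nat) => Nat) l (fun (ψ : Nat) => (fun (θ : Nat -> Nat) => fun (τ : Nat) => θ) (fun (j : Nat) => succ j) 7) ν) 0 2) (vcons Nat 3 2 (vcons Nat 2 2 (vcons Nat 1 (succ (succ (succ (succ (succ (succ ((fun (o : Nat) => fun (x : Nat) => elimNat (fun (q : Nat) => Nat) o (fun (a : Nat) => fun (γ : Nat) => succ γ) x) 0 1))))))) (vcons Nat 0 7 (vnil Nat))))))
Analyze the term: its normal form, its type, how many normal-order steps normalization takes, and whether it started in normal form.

resulting normal form:
  refl (Vec Nat 5) (vcons Nat 4 2 (vcons Nat 3 2 (vcons Nat 2 2 (vcons Nat 1 7 (vcons Nat 0 7 (vnil Nat))))))
type:
  Eq (Vec Nat 5) (vcons Nat 4 2 (vcons Nat 3 2 (vcons Nat 2 2 (vcons Nat 1 7 (vcons Nat 0 7 (vnil Nat)))))) (vcons Nat 4 2 (vcons Nat 3 2 (vcons Nat 2 2 (vcons Nat 1 7 (vcons Nat 0 7 (vnil Nat))))))
reduction steps (normal order): 9
term was already normal: no
first contracted redex: a beta-redex


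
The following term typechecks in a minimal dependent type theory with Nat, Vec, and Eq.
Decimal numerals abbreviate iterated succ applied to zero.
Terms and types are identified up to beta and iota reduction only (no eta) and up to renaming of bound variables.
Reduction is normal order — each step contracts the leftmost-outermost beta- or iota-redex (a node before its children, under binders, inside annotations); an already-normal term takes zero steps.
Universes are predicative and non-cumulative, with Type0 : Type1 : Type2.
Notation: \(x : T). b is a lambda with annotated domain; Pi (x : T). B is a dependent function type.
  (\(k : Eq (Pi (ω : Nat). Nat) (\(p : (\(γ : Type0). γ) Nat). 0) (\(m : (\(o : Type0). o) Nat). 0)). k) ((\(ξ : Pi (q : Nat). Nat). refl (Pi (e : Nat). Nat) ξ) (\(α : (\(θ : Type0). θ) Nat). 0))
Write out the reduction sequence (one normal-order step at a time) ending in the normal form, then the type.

normal-order reduction:
  (\(k : Eq (Pi (ω : Nat). Nat) (\(p : (\(γ : Type0). γ) Nat). 0) (\(m : (\(o : Type0). o) Nat). 0)). k) ((\(ξ : Pi (q : Nat). Nat). refl (Pi (e : Nat). Nat) ξ) (\(α : (\(θ : Type0). θ) Nat). 0))
  ~> (\(k : Pi (ω : Nat). Nat). refl (Pi (p : Nat). Nat) k) (\(γ : (\(m : Type0). m) Nat). 0)
  ~> refl (Pi (k : Nat). Nat) (\(ω : (\(p : Type0). p) Nat). 0)
  ~> refl (Pi (k : Nat). Nat) (\(ω : Nat). 0)
inferred type:
  Eq (Pi (k : Nat). Nat) (\(ω : Nat). 0) (\(p : Nat). 0)


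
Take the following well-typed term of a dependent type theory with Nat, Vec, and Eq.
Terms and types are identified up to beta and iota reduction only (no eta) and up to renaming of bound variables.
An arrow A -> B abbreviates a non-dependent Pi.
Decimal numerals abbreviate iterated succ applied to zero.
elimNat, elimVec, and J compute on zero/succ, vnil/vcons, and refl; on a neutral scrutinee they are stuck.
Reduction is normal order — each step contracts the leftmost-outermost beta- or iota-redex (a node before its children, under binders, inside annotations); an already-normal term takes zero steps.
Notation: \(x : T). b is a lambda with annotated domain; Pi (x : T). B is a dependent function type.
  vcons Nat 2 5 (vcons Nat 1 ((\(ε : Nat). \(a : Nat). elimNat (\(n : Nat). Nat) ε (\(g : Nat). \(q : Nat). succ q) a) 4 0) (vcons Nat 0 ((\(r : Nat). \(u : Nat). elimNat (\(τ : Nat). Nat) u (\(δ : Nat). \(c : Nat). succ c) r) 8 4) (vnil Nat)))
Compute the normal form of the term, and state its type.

normal form:
  vcons Nat 2 5 (vcons Nat 1 4 (vcons Nat 0 12 (vnil Nat)))
type:
  Vec Nat 3
observation: the leftmost-outermost redex is a beta-redex, and normalization takes 30 steps.


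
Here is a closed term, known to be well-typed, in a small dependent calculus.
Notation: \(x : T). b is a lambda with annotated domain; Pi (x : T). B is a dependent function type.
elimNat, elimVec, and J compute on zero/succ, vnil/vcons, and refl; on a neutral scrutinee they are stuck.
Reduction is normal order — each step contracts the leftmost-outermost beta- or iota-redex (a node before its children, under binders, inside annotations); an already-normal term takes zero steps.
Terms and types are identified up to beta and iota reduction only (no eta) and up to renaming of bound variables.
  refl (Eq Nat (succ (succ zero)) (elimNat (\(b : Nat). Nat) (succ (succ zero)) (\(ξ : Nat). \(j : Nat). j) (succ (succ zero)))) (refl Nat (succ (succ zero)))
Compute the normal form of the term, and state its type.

resulting normal form:
  refl (Eq Nat (succ (succ zero)) (succ (succ zero))) (refl Nat (succ (succ zero)))
type:
  Eq (Eq Nat (succ (succ zero)) (succ (succ zero))) (refl Nat (succ (succ zero))) (refl Nat (succ (succ zero)))
observation: 7 normal-order steps separate the term from its normal form.


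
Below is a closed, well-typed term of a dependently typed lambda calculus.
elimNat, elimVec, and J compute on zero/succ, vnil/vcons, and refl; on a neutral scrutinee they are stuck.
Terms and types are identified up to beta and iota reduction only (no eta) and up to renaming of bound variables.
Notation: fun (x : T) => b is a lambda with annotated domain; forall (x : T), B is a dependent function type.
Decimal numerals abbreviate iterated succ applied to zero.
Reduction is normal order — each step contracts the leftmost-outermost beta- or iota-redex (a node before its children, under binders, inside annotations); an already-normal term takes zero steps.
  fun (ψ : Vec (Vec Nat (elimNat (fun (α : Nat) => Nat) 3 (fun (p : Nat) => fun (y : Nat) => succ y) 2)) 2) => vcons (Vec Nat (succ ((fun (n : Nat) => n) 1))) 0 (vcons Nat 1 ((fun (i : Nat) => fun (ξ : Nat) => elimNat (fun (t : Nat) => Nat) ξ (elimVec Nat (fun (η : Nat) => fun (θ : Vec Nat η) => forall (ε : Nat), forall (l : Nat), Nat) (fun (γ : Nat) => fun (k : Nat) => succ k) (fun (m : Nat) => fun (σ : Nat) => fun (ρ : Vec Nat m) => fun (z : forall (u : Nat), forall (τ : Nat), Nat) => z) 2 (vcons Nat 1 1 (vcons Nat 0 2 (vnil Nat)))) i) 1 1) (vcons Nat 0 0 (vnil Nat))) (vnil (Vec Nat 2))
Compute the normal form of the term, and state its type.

resulting normal form:
  fun (ψ : Vec (Vec Nat 5) 2) => vcons (Vec Nat 2) 0 (vcons Nat 1 2 (vcons Nat 0 0 (vnil Nat))) (vnil (Vec Nat 2))
the term's type:
  forall (ψ : Vec (Vec Nat 5) 2), Vec (Vec Nat 2) 1
observation: contracting an elimNat iota-redex first, the term normalizes in 25 steps.


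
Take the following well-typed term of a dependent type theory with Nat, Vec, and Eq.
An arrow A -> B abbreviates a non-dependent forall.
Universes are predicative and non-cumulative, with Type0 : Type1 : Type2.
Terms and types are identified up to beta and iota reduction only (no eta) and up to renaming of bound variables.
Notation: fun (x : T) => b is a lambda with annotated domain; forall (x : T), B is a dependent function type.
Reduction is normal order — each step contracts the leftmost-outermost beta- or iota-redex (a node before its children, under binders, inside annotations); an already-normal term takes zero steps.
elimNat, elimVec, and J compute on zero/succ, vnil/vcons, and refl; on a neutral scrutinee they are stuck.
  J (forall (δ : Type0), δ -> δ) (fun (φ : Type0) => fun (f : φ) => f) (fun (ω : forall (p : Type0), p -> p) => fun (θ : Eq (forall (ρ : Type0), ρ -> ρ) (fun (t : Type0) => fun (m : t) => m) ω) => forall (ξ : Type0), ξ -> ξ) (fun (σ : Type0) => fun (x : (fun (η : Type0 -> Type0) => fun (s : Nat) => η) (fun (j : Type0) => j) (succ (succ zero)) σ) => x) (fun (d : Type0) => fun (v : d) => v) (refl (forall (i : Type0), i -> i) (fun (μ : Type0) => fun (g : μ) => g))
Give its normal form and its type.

reduced normal form:
  fun (δ : Type0) => fun (φ : δ) => φ
the term's type:
  forall (δ : Type0), δ -> δ
observation: the first redex contracted is a J iota-redex; the normal form is reached in 4 normal-order steps.


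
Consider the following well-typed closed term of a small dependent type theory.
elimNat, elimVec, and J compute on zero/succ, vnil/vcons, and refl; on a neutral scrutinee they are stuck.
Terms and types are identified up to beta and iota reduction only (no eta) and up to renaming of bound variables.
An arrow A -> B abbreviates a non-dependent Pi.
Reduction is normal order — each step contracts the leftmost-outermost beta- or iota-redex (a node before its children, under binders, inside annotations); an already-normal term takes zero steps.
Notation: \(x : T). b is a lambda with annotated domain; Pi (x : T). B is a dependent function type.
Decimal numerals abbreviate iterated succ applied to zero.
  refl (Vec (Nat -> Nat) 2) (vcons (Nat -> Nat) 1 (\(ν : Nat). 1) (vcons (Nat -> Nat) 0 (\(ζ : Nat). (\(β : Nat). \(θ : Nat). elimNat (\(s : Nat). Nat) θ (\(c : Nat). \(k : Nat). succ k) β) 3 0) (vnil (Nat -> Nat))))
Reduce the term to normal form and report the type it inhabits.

reduced normal form:
  refl (Vec (Nat -> Nat) 2) (vcons (Nat -> Nat) 1 (\(ν : Nat). 1) (vcons (Nat -> Nat) 0 (\(ζ : Nat). 3) (vnil (Nat -> Nat))))
the term's type:
  Eq (Vec (Nat -> Nat) 2) (vcons (Nat -> Nat) 1 (\(ν : Nat). 1) (vcons (Nat -> Nat) 0 (\(ζ : Nat). 3) (vnil (Nat -> Nat)))) (vcons (Nat -> Nat) 1 (\(β : Nat). 1) (vcons (Nat -> Nat) 0 (\(θ : Nat). 3) (vnil (Nat -> Nat))))
observation: 12 normal-order steps normalize the term, beginning with a beta-redex.


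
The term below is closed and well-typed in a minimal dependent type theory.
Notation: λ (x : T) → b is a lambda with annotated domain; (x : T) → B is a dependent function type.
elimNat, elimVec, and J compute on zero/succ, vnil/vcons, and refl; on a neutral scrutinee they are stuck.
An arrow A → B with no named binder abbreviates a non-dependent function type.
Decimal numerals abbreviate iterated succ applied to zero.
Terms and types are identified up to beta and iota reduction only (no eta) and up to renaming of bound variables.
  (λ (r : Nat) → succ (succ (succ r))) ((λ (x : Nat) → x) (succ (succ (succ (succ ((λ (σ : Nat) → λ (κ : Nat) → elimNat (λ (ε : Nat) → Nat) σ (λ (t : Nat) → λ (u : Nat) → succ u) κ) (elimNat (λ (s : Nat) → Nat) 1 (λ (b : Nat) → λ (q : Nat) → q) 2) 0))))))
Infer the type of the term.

the term's type:
  Nat


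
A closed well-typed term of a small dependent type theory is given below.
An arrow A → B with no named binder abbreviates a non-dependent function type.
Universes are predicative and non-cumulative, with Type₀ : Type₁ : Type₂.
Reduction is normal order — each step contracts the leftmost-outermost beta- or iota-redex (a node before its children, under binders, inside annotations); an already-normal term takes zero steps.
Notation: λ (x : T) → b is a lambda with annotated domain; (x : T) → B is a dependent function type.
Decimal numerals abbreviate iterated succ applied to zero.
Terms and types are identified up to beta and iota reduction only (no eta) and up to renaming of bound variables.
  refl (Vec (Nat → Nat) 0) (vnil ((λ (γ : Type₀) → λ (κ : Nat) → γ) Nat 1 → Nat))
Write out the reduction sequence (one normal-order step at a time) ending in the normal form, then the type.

normal-order reduction:
  refl (Vec (Nat → Nat) 0) (vnil ((λ (γ : Type₀) → λ (κ : Nat) → γ) Nat 1 → Nat))
  ~> refl (Vec (Nat → Nat) 0) (vnil ((λ (γ : Nat) → Nat) 1 → Nat))
  ~> refl (Vec (Nat → Nat) 0) (vnil (Nat → Nat))
type:
  Eq (Vec (Nat → Nat) 0) (vnil (Nat → Nat)) (vnil (Nat → Nat))


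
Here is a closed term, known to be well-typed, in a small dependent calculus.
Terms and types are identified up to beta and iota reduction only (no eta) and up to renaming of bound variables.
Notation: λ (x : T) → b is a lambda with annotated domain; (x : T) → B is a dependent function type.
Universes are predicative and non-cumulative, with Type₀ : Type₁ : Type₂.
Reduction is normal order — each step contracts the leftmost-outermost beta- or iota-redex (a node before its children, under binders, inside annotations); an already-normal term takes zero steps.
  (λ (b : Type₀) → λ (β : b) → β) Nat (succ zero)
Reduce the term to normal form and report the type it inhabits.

resulting normal form:
  succ zero
type:
  Nat
observation: 2 normal-order steps separate the term from its normal form.


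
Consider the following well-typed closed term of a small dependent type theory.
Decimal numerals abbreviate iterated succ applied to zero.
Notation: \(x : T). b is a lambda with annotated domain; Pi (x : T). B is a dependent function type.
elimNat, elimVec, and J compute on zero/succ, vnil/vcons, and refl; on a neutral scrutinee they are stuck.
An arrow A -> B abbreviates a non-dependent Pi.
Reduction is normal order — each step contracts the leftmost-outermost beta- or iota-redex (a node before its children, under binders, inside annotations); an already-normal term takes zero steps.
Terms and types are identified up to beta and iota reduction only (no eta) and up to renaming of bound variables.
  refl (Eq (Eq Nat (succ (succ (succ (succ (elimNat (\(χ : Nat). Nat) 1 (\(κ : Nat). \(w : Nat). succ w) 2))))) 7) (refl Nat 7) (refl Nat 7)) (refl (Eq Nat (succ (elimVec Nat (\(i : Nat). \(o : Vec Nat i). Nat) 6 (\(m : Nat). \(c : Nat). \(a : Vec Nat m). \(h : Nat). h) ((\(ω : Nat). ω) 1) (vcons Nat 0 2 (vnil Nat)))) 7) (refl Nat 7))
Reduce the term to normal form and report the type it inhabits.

reduced normal form:
  refl (Eq (Eq Nat 7 7) (refl Nat 7) (refl Nat 7)) (refl (Eq Nat 7 7) (refl Nat 7))
type:
  Eq (Eq (Eq Nat 7 7) (refl Nat 7) (refl Nat 7)) (refl (Eq Nat 7 7) (refl Nat 7)) (refl (Eq Nat 7 7) (refl Nat 7))


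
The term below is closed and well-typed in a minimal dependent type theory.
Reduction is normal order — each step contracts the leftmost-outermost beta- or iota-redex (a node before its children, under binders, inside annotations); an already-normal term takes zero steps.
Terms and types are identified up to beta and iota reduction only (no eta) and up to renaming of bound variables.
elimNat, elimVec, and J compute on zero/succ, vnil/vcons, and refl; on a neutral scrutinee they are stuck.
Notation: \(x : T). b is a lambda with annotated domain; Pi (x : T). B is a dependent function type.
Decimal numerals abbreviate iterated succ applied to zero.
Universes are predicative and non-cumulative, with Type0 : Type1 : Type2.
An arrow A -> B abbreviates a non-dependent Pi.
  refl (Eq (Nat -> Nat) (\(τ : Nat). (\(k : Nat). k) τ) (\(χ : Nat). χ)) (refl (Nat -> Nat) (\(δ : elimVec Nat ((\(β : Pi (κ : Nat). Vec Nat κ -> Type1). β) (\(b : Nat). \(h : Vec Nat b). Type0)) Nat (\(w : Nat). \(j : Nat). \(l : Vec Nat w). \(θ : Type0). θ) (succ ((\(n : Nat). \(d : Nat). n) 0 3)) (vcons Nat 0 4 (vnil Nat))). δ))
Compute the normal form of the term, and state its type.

normal form:
  refl (Eq (Nat -> Nat) (\(τ : Nat). τ) (\(k : Nat). k)) (refl (Nat -> Nat) (\(χ : Nat). χ))
the term's type:
  Eq (Eq (Nat -> Nat) (\(τ : Nat). τ) (\(k : Nat). k)) (refl (Nat -> Nat) (\(χ : Nat). χ)) (refl (Nat -> Nat) (\(δ : Nat). δ))


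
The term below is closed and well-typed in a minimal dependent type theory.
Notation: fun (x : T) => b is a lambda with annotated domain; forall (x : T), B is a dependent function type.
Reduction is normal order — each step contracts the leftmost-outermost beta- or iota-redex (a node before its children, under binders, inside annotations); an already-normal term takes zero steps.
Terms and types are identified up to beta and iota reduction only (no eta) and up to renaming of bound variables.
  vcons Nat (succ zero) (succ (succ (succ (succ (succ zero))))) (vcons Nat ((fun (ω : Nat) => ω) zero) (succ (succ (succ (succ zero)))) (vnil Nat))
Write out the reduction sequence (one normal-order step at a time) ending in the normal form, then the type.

normal-order reduction sequence:
  vcons Nat (succ zero) (succ (succ (succ (succ (succ zero))))) (vcons Nat ((fun (ω : Nat) => ω) zero) (succ (succ (succ (succ zero)))) (vnil Nat))
  ~> vcons Nat (succ zero) (succ (succ (succ (succ (succ zero))))) (vcons Nat zero (succ (succ (succ (succ zero)))) (vnil Nat))
inferred type:
  Vec Nat (succ (succ zero))


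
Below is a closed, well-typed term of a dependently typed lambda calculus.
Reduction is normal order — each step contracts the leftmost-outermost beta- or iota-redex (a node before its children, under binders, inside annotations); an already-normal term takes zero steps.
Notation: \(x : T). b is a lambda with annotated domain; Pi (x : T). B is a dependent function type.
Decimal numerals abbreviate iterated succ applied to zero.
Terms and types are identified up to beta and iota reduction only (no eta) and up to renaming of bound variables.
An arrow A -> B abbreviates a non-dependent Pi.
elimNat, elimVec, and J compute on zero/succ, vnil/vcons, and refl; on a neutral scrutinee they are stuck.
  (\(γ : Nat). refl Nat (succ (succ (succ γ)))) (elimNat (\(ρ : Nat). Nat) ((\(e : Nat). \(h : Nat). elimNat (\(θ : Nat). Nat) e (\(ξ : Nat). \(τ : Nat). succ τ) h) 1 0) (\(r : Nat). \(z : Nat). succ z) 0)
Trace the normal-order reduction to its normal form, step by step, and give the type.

reduction (normal order):
  (\(γ : Nat). refl Nat (succ (succ (succ γ)))) (elimNat (\(ρ : Nat). Nat) ((\(e : Nat). \(h : Nat). elimNat (\(θ : Nat). Nat) e (\(ξ : Nat). \(τ : Nat). succ τ) h) 1 0) (\(r : Nat). \(z : Nat). succ z) 0)
  ~> refl Nat (succ (succ (succ (elimNat (\(γ : Nat). Nat) ((\(ρ : Nat). \(e : Nat). elimNat (\(h : Nat). Nat) ρ (\(θ : Nat). \(ξ : Nat). succ ξ) e) 1 0) (\(τ : Nat). \(r : Nat). succ r) 0))))
  ~> refl Nat (succ (succ (succ ((\(γ : Nat). \(ρ : Nat). elimNat (\(e : Nat). Nat) γ (\(h : Nat). \(θ : Nat). succ θ) ρ) 1 0))))
  ~> refl Nat (succ (succ (succ ((\(γ : Nat). elimNat (\(ρ : Nat). Nat) 1 (\(e : Nat). \(h : Nat). succ h) γ) 0))))
  ~> refl Nat (succ (succ (succ (elimNat (\(γ : Nat). Nat) 1 (\(ρ : Nat). \(e : Nat). succ e) 0))))
  ~> refl Nat 4
inferred type:
  Eq Nat 4 4


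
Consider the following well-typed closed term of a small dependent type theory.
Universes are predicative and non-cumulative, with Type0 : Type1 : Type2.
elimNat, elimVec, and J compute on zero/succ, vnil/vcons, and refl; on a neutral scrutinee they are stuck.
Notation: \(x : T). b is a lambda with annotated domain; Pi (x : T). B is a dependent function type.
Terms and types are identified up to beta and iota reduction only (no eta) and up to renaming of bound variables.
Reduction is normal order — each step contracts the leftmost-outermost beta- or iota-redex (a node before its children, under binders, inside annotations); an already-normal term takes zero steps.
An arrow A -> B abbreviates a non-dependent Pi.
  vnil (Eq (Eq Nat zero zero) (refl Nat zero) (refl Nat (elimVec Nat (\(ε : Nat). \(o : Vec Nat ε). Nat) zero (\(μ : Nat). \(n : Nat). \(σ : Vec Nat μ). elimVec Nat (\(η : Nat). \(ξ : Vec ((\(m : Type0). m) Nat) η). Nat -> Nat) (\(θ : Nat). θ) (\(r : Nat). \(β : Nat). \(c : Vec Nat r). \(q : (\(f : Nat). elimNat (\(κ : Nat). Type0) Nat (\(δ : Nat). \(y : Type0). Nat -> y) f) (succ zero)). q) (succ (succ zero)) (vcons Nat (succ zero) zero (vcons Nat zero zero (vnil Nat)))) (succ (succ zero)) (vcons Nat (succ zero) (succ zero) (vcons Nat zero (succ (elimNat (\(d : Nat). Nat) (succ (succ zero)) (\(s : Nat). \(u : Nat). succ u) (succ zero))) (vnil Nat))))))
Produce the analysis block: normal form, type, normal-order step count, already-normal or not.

resulting normal form:
  vnil (Eq (Eq Nat zero zero) (refl Nat zero) (refl Nat zero))
type:
  Vec (Eq (Eq Nat zero zero) (refl Nat zero) (refl Nat zero)) zero
normal-order step count: 33
term was already normal: no
first contracted redex: an elimVec iota-redex


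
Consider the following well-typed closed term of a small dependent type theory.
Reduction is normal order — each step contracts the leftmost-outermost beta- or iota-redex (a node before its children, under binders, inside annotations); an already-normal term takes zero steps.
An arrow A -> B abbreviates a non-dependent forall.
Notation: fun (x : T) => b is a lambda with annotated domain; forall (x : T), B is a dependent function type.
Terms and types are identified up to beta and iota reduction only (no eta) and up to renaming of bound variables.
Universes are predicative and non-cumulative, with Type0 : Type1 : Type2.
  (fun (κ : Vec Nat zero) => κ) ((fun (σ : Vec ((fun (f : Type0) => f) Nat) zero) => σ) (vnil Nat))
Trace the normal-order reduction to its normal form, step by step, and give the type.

reduction (normal order):
  (fun (κ : Vec Nat zero) => κ) ((fun (σ : Vec ((fun (f : Type0) => f) Nat) zero) => σ) (vnil Nat))
  ~> (fun (κ : Vec ((fun (σ : Type0) => σ) Nat) zero) => κ) (vnil Nat)
  ~> vnil Nat
the term's type:
  Vec Nat zero


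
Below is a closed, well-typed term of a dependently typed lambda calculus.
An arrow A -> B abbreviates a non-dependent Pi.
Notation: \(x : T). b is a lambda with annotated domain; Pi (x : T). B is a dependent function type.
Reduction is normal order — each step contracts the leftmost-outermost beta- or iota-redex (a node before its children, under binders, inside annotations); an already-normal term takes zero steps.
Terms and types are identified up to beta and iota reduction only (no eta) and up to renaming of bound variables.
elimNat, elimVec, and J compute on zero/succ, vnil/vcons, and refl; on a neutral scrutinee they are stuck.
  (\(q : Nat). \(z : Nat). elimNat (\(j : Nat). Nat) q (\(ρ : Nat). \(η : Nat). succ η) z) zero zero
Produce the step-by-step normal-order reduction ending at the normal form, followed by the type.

normal-order reduction:
  (\(q : Nat). \(z : Nat). elimNat (\(j : Nat). Nat) q (\(ρ : Nat). \(η : Nat). succ η) z) zero zero
  ~> (\(q : Nat). elimNat (\(z : Nat). Nat) zero (\(j : Nat). \(ρ : Nat). succ ρ) q) zero
  ~> elimNat (\(q : Nat). Nat) zero (\(z : Nat). \(j : Nat). succ j) zero
  ~> zero
inferred type:
  Nat


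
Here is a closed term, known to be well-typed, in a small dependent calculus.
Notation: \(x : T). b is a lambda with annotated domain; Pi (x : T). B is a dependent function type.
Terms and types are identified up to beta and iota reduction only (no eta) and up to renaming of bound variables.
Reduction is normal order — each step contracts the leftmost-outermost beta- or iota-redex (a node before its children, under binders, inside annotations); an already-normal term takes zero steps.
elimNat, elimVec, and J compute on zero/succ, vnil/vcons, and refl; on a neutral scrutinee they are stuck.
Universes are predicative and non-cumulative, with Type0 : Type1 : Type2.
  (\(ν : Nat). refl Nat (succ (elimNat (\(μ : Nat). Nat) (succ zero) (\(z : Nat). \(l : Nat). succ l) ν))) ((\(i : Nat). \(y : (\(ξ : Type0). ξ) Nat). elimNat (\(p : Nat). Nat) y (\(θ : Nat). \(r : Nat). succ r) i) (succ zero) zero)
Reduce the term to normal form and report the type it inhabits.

normal form:
  refl Nat (succ (succ (succ zero)))
the term's type:
  Eq Nat (succ (succ (succ zero))) (succ (succ (succ zero)))
observation: reduction starts at a beta-redex, and 11 normal-order steps reach the normal form.


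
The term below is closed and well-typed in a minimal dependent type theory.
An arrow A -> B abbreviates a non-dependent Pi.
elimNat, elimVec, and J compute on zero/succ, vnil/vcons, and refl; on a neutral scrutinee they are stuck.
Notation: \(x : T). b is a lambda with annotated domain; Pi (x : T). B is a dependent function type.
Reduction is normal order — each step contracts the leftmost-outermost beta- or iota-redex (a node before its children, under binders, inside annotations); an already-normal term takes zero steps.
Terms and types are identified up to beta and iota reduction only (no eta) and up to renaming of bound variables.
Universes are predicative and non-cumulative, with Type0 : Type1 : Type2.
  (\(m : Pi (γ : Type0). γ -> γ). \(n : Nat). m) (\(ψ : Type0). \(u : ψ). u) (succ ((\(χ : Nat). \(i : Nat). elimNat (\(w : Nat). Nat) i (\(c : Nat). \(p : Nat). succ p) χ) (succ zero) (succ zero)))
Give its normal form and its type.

reduced normal form:
  \(m : Type0). \(γ : m). γ
inferred type:
  Pi (m : Type0). m -> m


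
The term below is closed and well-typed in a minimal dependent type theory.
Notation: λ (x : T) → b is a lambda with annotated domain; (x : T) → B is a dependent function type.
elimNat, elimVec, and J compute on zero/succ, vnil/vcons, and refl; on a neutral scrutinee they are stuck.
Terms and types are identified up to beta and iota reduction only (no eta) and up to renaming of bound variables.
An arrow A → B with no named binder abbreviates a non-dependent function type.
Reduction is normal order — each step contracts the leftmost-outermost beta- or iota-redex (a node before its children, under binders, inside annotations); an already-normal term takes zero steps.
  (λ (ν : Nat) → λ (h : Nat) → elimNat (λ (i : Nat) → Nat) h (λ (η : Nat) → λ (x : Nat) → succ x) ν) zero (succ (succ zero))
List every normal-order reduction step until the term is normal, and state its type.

reduction (normal order):
  (λ (ν : Nat) → λ (h : Nat) → elimNat (λ (i : Nat) → Nat) h (λ (η : Nat) → λ (x : Nat) → succ x) ν) zero (succ (succ zero))
  ~> (λ (ν : Nat) → elimNat (λ (h : Nat) → Nat) ν (λ (i : Nat) → λ (η : Nat) → succ η) zero) (succ (succ zero))
  ~> elimNat (λ (ν : Nat) → Nat) (succ (succ zero)) (λ (h : Nat) → λ (i : Nat) → succ i) zero
  ~> succ (succ zero)
type:
  Nat


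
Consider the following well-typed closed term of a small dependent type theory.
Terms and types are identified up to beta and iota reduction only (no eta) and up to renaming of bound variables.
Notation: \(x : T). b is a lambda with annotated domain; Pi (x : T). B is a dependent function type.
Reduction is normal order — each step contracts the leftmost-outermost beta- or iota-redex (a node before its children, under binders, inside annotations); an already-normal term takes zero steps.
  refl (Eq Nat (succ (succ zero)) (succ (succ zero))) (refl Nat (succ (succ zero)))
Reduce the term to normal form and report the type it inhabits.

resulting normal form:
  refl (Eq Nat (succ (succ zero)) (succ (succ zero))) (refl Nat (succ (succ zero)))
the term's type:
  Eq (Eq Nat (succ (succ zero)) (succ (succ zero))) (refl Nat (succ (succ zero))) (refl Nat (succ (succ zero)))
observation: no redex remains anywhere in the term; it is its own normal form.
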